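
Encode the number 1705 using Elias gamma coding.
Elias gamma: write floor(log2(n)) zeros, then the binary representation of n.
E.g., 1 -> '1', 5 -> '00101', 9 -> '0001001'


num_bits = floor(log2(1705)) + 1 = 11
leading_zeros = num_bits - 1 = 10
binary(1705) = 11010101001

Elias gamma(1705) = '0000000000' + '11010101001' = 000000000011010101001 (21 bits)


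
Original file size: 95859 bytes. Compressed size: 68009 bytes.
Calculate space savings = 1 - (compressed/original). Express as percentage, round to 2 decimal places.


ratio = compressed/original = 68009/95859 = 0.709469
savings = 1 - ratio = 1 - 0.709469 = 0.290531
as a percentage: 0.290531 * 100 = 29.05%

Space savings = 1 - 68009/95859 = 29.05%


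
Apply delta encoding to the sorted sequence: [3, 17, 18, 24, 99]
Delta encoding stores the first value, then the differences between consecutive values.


First value: 3
Deltas:
  17 - 3 = 14
  18 - 17 = 1
  24 - 18 = 6
  99 - 24 = 75


Delta encoded: [3, 14, 1, 6, 75]


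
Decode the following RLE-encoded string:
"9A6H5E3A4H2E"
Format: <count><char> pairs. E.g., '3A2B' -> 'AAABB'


Expanding each <count><char> pair:
  9A -> 'AAAAAAAAA'
  6H -> 'HHHHHH'
  5E -> 'EEEEE'
  3A -> 'AAA'
  4H -> 'HHHH'
  2E -> 'EE'

Decoded = AAAAAAAAAHHHHHHEEEEEAAAHHHHEE


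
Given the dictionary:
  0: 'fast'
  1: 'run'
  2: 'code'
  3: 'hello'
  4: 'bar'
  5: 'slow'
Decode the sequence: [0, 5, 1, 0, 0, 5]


Look up each index in the dictionary:
  0 -> 'fast'
  5 -> 'slow'
  1 -> 'run'
  0 -> 'fast'
  0 -> 'fast'
  5 -> 'slow'

Decoded: "fast slow run fast fast slow"


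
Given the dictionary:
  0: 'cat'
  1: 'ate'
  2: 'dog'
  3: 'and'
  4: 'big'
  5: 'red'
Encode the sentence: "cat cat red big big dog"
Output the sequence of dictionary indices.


Look up each word in the dictionary:
  'cat' -> 0
  'cat' -> 0
  'red' -> 5
  'big' -> 4
  'big' -> 4
  'dog' -> 2

Encoded: [0, 0, 5, 4, 4, 2]


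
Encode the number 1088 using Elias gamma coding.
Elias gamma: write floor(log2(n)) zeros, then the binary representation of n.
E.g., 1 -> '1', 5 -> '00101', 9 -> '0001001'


num_bits = floor(log2(1088)) + 1 = 11
leading_zeros = num_bits - 1 = 10
binary(1088) = 10001000000

Elias gamma(1088) = '0000000000' + '10001000000' = 000000000010001000000 (21 bits)


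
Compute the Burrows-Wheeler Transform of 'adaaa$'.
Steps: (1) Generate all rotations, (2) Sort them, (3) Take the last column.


Rotations (sorted):
  0: $adaaa -> last char: a
  1: a$adaa -> last char: a
  2: aa$ada -> last char: a
  3: aaa$ad -> last char: d
  4: adaaa$ -> last char: $
  5: daaa$a -> last char: a


BWT = aaad$a


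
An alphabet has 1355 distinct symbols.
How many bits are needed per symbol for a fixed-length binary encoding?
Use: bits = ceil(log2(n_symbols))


log2(1355) = 10.4041
Bracket: 2^10 = 1024 < 1355 <= 2^11 = 2048
So ceil(log2(1355)) = 11

bits = ceil(log2(1355)) = ceil(10.4041) = 11 bits


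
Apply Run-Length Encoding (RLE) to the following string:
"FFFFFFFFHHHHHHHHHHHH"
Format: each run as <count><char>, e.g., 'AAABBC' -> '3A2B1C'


Scanning runs left to right:
  i=0: run of 'F' x 8 -> '8F'
  i=8: run of 'H' x 12 -> '12H'

RLE = 8F12H


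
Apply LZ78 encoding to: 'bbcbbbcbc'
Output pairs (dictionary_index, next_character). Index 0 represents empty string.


LZ78 encoding steps:
Dictionary: {0: ''}
Step 1: w='' (idx 0), next='b' -> output (0, 'b'), add 'b' as idx 1
Step 2: w='b' (idx 1), next='c' -> output (1, 'c'), add 'bc' as idx 2
Step 3: w='b' (idx 1), next='b' -> output (1, 'b'), add 'bb' as idx 3
Step 4: w='bc' (idx 2), next='b' -> output (2, 'b'), add 'bcb' as idx 4
Step 5: w='' (idx 0), next='c' -> output (0, 'c'), add 'c' as idx 5


Encoded: [(0, 'b'), (1, 'c'), (1, 'b'), (2, 'b'), (0, 'c')]


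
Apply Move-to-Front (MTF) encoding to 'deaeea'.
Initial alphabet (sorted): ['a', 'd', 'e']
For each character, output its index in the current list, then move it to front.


MTF encoding:
'd': index 1 in ['a', 'd', 'e'] -> ['d', 'a', 'e']
'e': index 2 in ['d', 'a', 'e'] -> ['e', 'd', 'a']
'a': index 2 in ['e', 'd', 'a'] -> ['a', 'e', 'd']
'e': index 1 in ['a', 'e', 'd'] -> ['e', 'a', 'd']
'e': index 0 in ['e', 'a', 'd'] -> ['e', 'a', 'd']
'a': index 1 in ['e', 'a', 'd'] -> ['a', 'e', 'd']


Output: [1, 2, 2, 1, 0, 1]


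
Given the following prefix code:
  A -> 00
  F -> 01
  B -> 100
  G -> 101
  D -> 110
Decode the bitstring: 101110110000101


Decoding step by step:
Bits 101 -> G
Bits 110 -> D
Bits 110 -> D
Bits 00 -> A
Bits 01 -> F
Bits 01 -> F


Decoded message: GDDAFF


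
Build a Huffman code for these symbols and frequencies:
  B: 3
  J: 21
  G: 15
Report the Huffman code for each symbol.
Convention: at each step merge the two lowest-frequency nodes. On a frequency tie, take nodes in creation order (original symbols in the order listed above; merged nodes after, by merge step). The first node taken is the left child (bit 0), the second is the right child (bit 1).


Huffman tree construction:
Step 1: Merge B(3) + G(15) = 18
Step 2: Merge (B+G)(18) + J(21) = 39
Read each symbol's code off the tree from the root (left child = 0, right child = 1).

Codes:
  B: 00 (length 2)
  J: 1 (length 1)
  G: 01 (length 2)
Average code length: 57/39 = 1.4615 bits/symbol


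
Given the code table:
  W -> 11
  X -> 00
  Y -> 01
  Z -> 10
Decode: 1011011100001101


Decoding:
10 -> Z
11 -> W
01 -> Y
11 -> W
00 -> X
00 -> X
11 -> W
01 -> Y


Result: ZWYWXXWY


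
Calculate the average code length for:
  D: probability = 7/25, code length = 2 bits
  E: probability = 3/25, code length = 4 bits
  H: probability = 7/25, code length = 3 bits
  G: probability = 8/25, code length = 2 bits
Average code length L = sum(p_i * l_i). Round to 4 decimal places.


Weighted contributions p_i * l_i:
  D: (7/25) * 2 = 14/25
  E: (3/25) * 4 = 12/25
  H: (7/25) * 3 = 21/25
  G: (8/25) * 2 = 16/25
Sum = (14 + 12 + 21 + 16)/25 = 63/25

L = 63/25 = 2.5200 bits/symbol


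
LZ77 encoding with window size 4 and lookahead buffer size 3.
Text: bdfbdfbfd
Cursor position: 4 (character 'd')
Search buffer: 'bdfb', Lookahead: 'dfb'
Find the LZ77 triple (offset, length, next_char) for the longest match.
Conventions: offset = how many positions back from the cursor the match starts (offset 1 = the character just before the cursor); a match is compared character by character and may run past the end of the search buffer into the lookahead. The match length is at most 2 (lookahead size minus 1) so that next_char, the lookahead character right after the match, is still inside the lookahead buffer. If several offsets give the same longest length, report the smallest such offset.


Try each offset into the search buffer:
  offset=1 (pos 3, char 'b'): match length 0
  offset=2 (pos 2, char 'f'): match length 0
  offset=3 (pos 1, char 'd'): match length 2
  offset=4 (pos 0, char 'b'): match length 0
Longest match has length 2 at offset 3.
next_char = character at position 4 + 2 = 6 -> 'b'

Best match: offset=3, length=2 (matching 'df' starting at position 1)
LZ77 triple: (3, 2, 'b')


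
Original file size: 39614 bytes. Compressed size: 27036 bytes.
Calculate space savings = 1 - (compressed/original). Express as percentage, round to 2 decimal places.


ratio = compressed/original = 27036/39614 = 0.682486
savings = 1 - ratio = 1 - 0.682486 = 0.317514
as a percentage: 0.317514 * 100 = 31.75%

Space savings = 1 - 27036/39614 = 31.75%


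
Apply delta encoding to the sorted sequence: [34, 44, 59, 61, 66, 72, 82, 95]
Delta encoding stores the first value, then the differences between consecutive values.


First value: 34
Deltas:
  44 - 34 = 10
  59 - 44 = 15
  61 - 59 = 2
  66 - 61 = 5
  72 - 66 = 6
  82 - 72 = 10
  95 - 82 = 13


Delta encoded: [34, 10, 15, 2, 5, 6, 10, 13]


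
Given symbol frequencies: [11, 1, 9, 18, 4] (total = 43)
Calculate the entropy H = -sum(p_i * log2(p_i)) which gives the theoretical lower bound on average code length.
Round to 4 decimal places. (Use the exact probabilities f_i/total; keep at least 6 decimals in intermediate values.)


Per-symbol terms -p_i * log2(p_i) with p_i = f_i/43:
  p = 11/43 = 0.255814: log2(p) = -1.966833, -p*log2(p) = 0.503143
  p = 1/43 = 0.023256: log2(p) = -5.426265, -p*log2(p) = 0.126192
  p = 9/43 = 0.209302: log2(p) = -2.256340, -p*log2(p) = 0.472257
  p = 18/43 = 0.418605: log2(p) = -1.256340, -p*log2(p) = 0.525910
  p = 4/43 = 0.093023: log2(p) = -3.426265, -p*log2(p) = 0.318722
H = 0.503143 + 0.126192 + 0.472257 + 0.525910 + 0.318722 = 1.946224

H = 1.9462 bits/symbol


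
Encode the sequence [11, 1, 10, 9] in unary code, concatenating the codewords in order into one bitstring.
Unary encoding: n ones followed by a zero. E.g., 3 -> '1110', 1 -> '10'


Encode each number as n ones followed by a terminating 0:
  11 -> 111111111110 (12 bits)
  1 -> 10 (2 bits)
  10 -> 11111111110 (11 bits)
  9 -> 1111111110 (10 bits)
Total length = 12 + 2 + 11 + 10 = 35 bits.

Unary([11, 1, 10, 9]) = 11111111111010111111111101111111110 (35 bits)


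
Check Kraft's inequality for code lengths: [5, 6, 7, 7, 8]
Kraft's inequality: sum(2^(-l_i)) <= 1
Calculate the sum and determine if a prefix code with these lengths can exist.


Sum = 2^(-5) + 2^(-6) + 2^(-7) + 2^(-7) + 2^(-8)
    = 0.03125 + 0.015625 + 0.0078125 + 0.0078125 + 0.00390625
    = 17/256 = 0.06640625
Since 0.06640625 <= 1, Kraft's inequality IS satisfied.
A prefix code with these lengths CAN exist.

Kraft sum = 0.06640625. Satisfied.


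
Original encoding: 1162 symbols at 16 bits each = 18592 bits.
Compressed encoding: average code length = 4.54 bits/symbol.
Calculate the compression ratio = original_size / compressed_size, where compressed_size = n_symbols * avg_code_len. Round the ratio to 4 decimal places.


original_size = n_symbols * orig_bits = 1162 * 16 = 18592 bits
compressed_size = n_symbols * avg_code_len = 1162 * 4.54 = 5275.48 bits
ratio = original_size / compressed_size = 18592 / 5275.48 = 3.5242

Compression ratio = 3.5242


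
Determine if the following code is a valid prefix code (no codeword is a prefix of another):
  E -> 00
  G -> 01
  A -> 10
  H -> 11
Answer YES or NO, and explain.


Checking each pair (does one codeword prefix another?):
  E='00' vs G='01': no prefix
  E='00' vs A='10': no prefix
  E='00' vs H='11': no prefix
  G='01' vs E='00': no prefix
  G='01' vs A='10': no prefix
  G='01' vs H='11': no prefix
  A='10' vs E='00': no prefix
  A='10' vs G='01': no prefix
  A='10' vs H='11': no prefix
  H='11' vs E='00': no prefix
  H='11' vs G='01': no prefix
  H='11' vs A='10': no prefix
No violation found over all pairs.

YES -- this is a valid prefix code. No codeword is a prefix of any other codeword.


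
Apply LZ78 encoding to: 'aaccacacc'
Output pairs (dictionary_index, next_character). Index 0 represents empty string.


LZ78 encoding steps:
Dictionary: {0: ''}
Step 1: w='' (idx 0), next='a' -> output (0, 'a'), add 'a' as idx 1
Step 2: w='a' (idx 1), next='c' -> output (1, 'c'), add 'ac' as idx 2
Step 3: w='' (idx 0), next='c' -> output (0, 'c'), add 'c' as idx 3
Step 4: w='ac' (idx 2), next='a' -> output (2, 'a'), add 'aca' as idx 4
Step 5: w='c' (idx 3), next='c' -> output (3, 'c'), add 'cc' as idx 5


Encoded: [(0, 'a'), (1, 'c'), (0, 'c'), (2, 'a'), (3, 'c')]


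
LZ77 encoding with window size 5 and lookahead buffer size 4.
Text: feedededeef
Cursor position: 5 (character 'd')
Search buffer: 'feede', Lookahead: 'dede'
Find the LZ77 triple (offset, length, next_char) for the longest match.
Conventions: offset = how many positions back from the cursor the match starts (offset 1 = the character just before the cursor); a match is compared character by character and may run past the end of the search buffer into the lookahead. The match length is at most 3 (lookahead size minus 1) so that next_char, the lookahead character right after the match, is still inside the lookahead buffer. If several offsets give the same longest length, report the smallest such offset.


Try each offset into the search buffer:
  offset=1 (pos 4, char 'e'): match length 0
  offset=2 (pos 3, char 'd'): match length 3
  offset=3 (pos 2, char 'e'): match length 0
  offset=4 (pos 1, char 'e'): match length 0
  offset=5 (pos 0, char 'f'): match length 0
Longest match has length 3 at offset 2.
next_char = character at position 5 + 3 = 8 -> 'e'

Best match: offset=2, length=3 (matching 'ded' starting at position 3)
LZ77 triple: (2, 3, 'e')


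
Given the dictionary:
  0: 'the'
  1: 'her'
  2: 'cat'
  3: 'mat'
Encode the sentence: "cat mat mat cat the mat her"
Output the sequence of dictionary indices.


Look up each word in the dictionary:
  'cat' -> 2
  'mat' -> 3
  'mat' -> 3
  'cat' -> 2
  'the' -> 0
  'mat' -> 3
  'her' -> 1

Encoded: [2, 3, 3, 2, 0, 3, 1]


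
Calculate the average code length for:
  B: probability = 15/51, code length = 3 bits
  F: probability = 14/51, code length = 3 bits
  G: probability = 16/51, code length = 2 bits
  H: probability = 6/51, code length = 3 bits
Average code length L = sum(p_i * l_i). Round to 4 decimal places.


Weighted contributions p_i * l_i:
  B: (15/51) * 3 = 45/51
  F: (14/51) * 3 = 42/51
  G: (16/51) * 2 = 32/51
  H: (6/51) * 3 = 18/51
Sum = (45 + 42 + 32 + 18)/51 = 137/51

L = 137/51 = 2.6863 bits/symbol


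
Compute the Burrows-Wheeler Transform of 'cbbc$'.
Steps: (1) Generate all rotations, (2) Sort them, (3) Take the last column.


Rotations (sorted):
  0: $cbbc -> last char: c
  1: bbc$c -> last char: c
  2: bc$cb -> last char: b
  3: c$cbb -> last char: b
  4: cbbc$ -> last char: $


BWT = ccbb$


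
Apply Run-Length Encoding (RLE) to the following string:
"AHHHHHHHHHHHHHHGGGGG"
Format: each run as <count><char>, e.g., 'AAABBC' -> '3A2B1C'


Scanning runs left to right:
  i=0: run of 'A' x 1 -> '1A'
  i=1: run of 'H' x 14 -> '14H'
  i=15: run of 'G' x 5 -> '5G'

RLE = 1A14H5G


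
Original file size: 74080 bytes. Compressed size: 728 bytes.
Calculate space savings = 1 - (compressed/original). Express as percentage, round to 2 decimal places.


ratio = compressed/original = 728/74080 = 0.009827
savings = 1 - ratio = 1 - 0.009827 = 0.990173
as a percentage: 0.990173 * 100 = 99.02%

Space savings = 1 - 728/74080 = 99.02%


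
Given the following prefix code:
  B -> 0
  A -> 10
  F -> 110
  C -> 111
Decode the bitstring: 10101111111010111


Decoding step by step:
Bits 10 -> A
Bits 10 -> A
Bits 111 -> C
Bits 111 -> C
Bits 10 -> A
Bits 10 -> A
Bits 111 -> C


Decoded message: AACCAAC


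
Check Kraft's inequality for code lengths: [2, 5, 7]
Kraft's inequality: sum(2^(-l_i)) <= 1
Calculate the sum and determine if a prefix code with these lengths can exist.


Sum = 2^(-2) + 2^(-5) + 2^(-7)
    = 0.25 + 0.03125 + 0.0078125
    = 37/128 = 0.2890625
Since 0.2890625 <= 1, Kraft's inequality IS satisfied.
A prefix code with these lengths CAN exist.

Kraft sum = 0.2890625. Satisfied.


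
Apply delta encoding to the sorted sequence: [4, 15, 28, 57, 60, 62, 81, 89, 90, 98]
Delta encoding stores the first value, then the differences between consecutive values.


First value: 4
Deltas:
  15 - 4 = 11
  28 - 15 = 13
  57 - 28 = 29
  60 - 57 = 3
  62 - 60 = 2
  81 - 62 = 19
  89 - 81 = 8
  90 - 89 = 1
  98 - 90 = 8


Delta encoded: [4, 11, 13, 29, 3, 2, 19, 8, 1, 8]


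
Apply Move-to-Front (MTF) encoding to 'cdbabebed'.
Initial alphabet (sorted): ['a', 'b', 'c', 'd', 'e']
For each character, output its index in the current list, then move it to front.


MTF encoding:
'c': index 2 in ['a', 'b', 'c', 'd', 'e'] -> ['c', 'a', 'b', 'd', 'e']
'd': index 3 in ['c', 'a', 'b', 'd', 'e'] -> ['d', 'c', 'a', 'b', 'e']
'b': index 3 in ['d', 'c', 'a', 'b', 'e'] -> ['b', 'd', 'c', 'a', 'e']
'a': index 3 in ['b', 'd', 'c', 'a', 'e'] -> ['a', 'b', 'd', 'c', 'e']
'b': index 1 in ['a', 'b', 'd', 'c', 'e'] -> ['b', 'a', 'd', 'c', 'e']
'e': index 4 in ['b', 'a', 'd', 'c', 'e'] -> ['e', 'b', 'a', 'd', 'c']
'b': index 1 in ['e', 'b', 'a', 'd', 'c'] -> ['b', 'e', 'a', 'd', 'c']
'e': index 1 in ['b', 'e', 'a', 'd', 'c'] -> ['e', 'b', 'a', 'd', 'c']
'd': index 3 in ['e', 'b', 'a', 'd', 'c'] -> ['d', 'e', 'b', 'a', 'c']


Output: [2, 3, 3, 3, 1, 4, 1, 1, 3]


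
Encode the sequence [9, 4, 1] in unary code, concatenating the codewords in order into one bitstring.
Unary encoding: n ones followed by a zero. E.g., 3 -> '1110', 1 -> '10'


Encode each number as n ones followed by a terminating 0:
  9 -> 1111111110 (10 bits)
  4 -> 11110 (5 bits)
  1 -> 10 (2 bits)
Total length = 10 + 5 + 2 = 17 bits.

Unary([9, 4, 1]) = 11111111101111010 (17 bits)


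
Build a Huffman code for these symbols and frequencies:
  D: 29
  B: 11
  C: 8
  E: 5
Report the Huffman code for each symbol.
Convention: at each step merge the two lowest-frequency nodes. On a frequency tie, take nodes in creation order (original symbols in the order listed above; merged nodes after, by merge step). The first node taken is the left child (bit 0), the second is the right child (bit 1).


Huffman tree construction:
Step 1: Merge E(5) + C(8) = 13
Step 2: Merge B(11) + (E+C)(13) = 24
Step 3: Merge (B+(E+C))(24) + D(29) = 53
Read each symbol's code off the tree from the root (left child = 0, right child = 1).

Codes:
  D: 1 (length 1)
  B: 00 (length 2)
  C: 011 (length 3)
  E: 010 (length 3)
Average code length: 90/53 = 1.6981 bits/symbol


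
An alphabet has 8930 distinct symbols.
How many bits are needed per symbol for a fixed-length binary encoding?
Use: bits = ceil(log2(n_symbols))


log2(8930) = 13.1244
Bracket: 2^13 = 8192 < 8930 <= 2^14 = 16384
So ceil(log2(8930)) = 14

bits = ceil(log2(8930)) = ceil(13.1244) = 14 bits


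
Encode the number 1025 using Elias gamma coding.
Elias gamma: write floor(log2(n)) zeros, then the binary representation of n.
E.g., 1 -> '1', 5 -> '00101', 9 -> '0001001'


num_bits = floor(log2(1025)) + 1 = 11
leading_zeros = num_bits - 1 = 10
binary(1025) = 10000000001

Elias gamma(1025) = '0000000000' + '10000000001' = 000000000010000000001 (21 bits)


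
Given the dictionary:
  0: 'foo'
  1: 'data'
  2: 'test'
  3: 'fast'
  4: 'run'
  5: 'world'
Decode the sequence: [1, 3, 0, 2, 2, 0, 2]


Look up each index in the dictionary:
  1 -> 'data'
  3 -> 'fast'
  0 -> 'foo'
  2 -> 'test'
  2 -> 'test'
  0 -> 'foo'
  2 -> 'test'

Decoded: "data fast foo test test foo test"


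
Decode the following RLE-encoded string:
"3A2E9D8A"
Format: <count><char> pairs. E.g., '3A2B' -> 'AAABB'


Expanding each <count><char> pair:
  3A -> 'AAA'
  2E -> 'EE'
  9D -> 'DDDDDDDDD'
  8A -> 'AAAAAAAA'

Decoded = AAAEEDDDDDDDDDAAAAAAAA


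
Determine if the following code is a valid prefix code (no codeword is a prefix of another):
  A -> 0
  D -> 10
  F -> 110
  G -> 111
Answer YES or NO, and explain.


Checking each pair (does one codeword prefix another?):
  A='0' vs D='10': no prefix
  A='0' vs F='110': no prefix
  A='0' vs G='111': no prefix
  D='10' vs A='0': no prefix
  D='10' vs F='110': no prefix
  D='10' vs G='111': no prefix
  F='110' vs A='0': no prefix
  F='110' vs D='10': no prefix
  F='110' vs G='111': no prefix
  G='111' vs A='0': no prefix
  G='111' vs D='10': no prefix
  G='111' vs F='110': no prefix
No violation found over all pairs.

YES -- this is a valid prefix code. No codeword is a prefix of any other codeword.


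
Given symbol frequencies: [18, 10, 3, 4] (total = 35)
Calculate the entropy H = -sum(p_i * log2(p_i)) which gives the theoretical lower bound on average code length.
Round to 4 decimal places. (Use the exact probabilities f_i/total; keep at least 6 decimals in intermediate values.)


Per-symbol terms -p_i * log2(p_i) with p_i = f_i/35:
  p = 18/35 = 0.514286: log2(p) = -0.959358, -p*log2(p) = 0.493384
  p = 10/35 = 0.285714: log2(p) = -1.807355, -p*log2(p) = 0.516387
  p = 3/35 = 0.085714: log2(p) = -3.544321, -p*log2(p) = 0.303799
  p = 4/35 = 0.114286: log2(p) = -3.129283, -p*log2(p) = 0.357632
H = 0.493384 + 0.516387 + 0.303799 + 0.357632 = 1.671202

H = 1.6712 bits/symbol


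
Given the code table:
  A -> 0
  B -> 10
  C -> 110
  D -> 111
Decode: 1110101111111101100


Decoding:
111 -> D
0 -> A
10 -> B
111 -> D
111 -> D
110 -> C
110 -> C
0 -> A


Result: DABDDCCA


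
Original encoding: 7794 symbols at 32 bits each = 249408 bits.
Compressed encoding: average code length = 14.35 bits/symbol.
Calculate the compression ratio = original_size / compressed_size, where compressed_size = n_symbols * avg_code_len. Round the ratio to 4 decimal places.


original_size = n_symbols * orig_bits = 7794 * 32 = 249408 bits
compressed_size = n_symbols * avg_code_len = 7794 * 14.35 = 111843.9 bits
ratio = original_size / compressed_size = 249408 / 111843.9 = 2.23

Compression ratio = 2.23


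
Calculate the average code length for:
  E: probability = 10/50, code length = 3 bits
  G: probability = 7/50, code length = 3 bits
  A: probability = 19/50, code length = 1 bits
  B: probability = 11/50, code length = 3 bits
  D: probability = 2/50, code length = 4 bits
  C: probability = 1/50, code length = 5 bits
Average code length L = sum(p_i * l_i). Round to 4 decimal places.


Weighted contributions p_i * l_i:
  E: (10/50) * 3 = 30/50
  G: (7/50) * 3 = 21/50
  A: (19/50) * 1 = 19/50
  B: (11/50) * 3 = 33/50
  D: (2/50) * 4 = 8/50
  C: (1/50) * 5 = 5/50
Sum = (30 + 21 + 19 + 33 + 8 + 5)/50 = 116/50

L = 116/50 = 2.3200 bits/symbol


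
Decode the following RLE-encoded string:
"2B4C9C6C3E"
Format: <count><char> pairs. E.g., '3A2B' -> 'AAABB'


Expanding each <count><char> pair:
  2B -> 'BB'
  4C -> 'CCCC'
  9C -> 'CCCCCCCCC'
  6C -> 'CCCCCC'
  3E -> 'EEE'

Decoded = BBCCCCCCCCCCCCCCCCCCCEEE


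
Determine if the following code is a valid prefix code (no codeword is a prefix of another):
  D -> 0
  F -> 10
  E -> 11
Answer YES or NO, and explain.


Checking each pair (does one codeword prefix another?):
  D='0' vs F='10': no prefix
  D='0' vs E='11': no prefix
  F='10' vs D='0': no prefix
  F='10' vs E='11': no prefix
  E='11' vs D='0': no prefix
  E='11' vs F='10': no prefix
No violation found over all pairs.

YES -- this is a valid prefix code. No codeword is a prefix of any other codeword.


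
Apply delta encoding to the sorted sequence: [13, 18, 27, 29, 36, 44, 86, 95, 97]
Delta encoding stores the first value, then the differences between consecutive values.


First value: 13
Deltas:
  18 - 13 = 5
  27 - 18 = 9
  29 - 27 = 2
  36 - 29 = 7
  44 - 36 = 8
  86 - 44 = 42
  95 - 86 = 9
  97 - 95 = 2


Delta encoded: [13, 5, 9, 2, 7, 8, 42, 9, 2]


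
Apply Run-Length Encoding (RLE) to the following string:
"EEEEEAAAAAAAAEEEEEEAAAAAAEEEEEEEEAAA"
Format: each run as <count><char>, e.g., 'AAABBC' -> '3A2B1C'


Scanning runs left to right:
  i=0: run of 'E' x 5 -> '5E'
  i=5: run of 'A' x 8 -> '8A'
  i=13: run of 'E' x 6 -> '6E'
  i=19: run of 'A' x 6 -> '6A'
  i=25: run of 'E' x 8 -> '8E'
  i=33: run of 'A' x 3 -> '3A'

RLE = 5E8A6E6A8E3A


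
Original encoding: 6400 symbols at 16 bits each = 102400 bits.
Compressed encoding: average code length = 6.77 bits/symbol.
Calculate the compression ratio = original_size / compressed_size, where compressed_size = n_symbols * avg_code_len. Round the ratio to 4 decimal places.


original_size = n_symbols * orig_bits = 6400 * 16 = 102400 bits
compressed_size = n_symbols * avg_code_len = 6400 * 6.77 = 43328.0 bits
ratio = original_size / compressed_size = 102400 / 43328.0 = 2.3634

Compression ratio = 2.3634


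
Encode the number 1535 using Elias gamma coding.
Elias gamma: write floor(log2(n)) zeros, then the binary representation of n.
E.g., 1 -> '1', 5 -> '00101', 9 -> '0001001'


num_bits = floor(log2(1535)) + 1 = 11
leading_zeros = num_bits - 1 = 10
binary(1535) = 10111111111

Elias gamma(1535) = '0000000000' + '10111111111' = 000000000010111111111 (21 bits)


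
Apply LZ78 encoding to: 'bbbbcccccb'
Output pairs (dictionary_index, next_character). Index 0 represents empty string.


LZ78 encoding steps:
Dictionary: {0: ''}
Step 1: w='' (idx 0), next='b' -> output (0, 'b'), add 'b' as idx 1
Step 2: w='b' (idx 1), next='b' -> output (1, 'b'), add 'bb' as idx 2
Step 3: w='b' (idx 1), next='c' -> output (1, 'c'), add 'bc' as idx 3
Step 4: w='' (idx 0), next='c' -> output (0, 'c'), add 'c' as idx 4
Step 5: w='c' (idx 4), next='c' -> output (4, 'c'), add 'cc' as idx 5
Step 6: w='c' (idx 4), next='b' -> output (4, 'b'), add 'cb' as idx 6


Encoded: [(0, 'b'), (1, 'b'), (1, 'c'), (0, 'c'), (4, 'c'), (4, 'b')]


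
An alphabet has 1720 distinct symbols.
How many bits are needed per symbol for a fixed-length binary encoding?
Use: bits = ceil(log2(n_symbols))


log2(1720) = 10.7482
Bracket: 2^10 = 1024 < 1720 <= 2^11 = 2048
So ceil(log2(1720)) = 11

bits = ceil(log2(1720)) = ceil(10.7482) = 11 bits


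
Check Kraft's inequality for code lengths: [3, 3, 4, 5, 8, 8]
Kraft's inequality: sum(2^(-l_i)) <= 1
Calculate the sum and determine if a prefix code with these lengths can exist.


Sum = 2^(-3) + 2^(-3) + 2^(-4) + 2^(-5) + 2^(-8) + 2^(-8)
    = 0.125 + 0.125 + 0.0625 + 0.03125 + 0.00390625 + 0.00390625
    = 90/256 = 0.3515625
Since 0.3515625 <= 1, Kraft's inequality IS satisfied.
A prefix code with these lengths CAN exist.

Kraft sum = 0.3515625. Satisfied.


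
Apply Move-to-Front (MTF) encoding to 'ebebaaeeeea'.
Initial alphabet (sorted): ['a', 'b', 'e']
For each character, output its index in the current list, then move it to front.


MTF encoding:
'e': index 2 in ['a', 'b', 'e'] -> ['e', 'a', 'b']
'b': index 2 in ['e', 'a', 'b'] -> ['b', 'e', 'a']
'e': index 1 in ['b', 'e', 'a'] -> ['e', 'b', 'a']
'b': index 1 in ['e', 'b', 'a'] -> ['b', 'e', 'a']
'a': index 2 in ['b', 'e', 'a'] -> ['a', 'b', 'e']
'a': index 0 in ['a', 'b', 'e'] -> ['a', 'b', 'e']
'e': index 2 in ['a', 'b', 'e'] -> ['e', 'a', 'b']
'e': index 0 in ['e', 'a', 'b'] -> ['e', 'a', 'b']
'e': index 0 in ['e', 'a', 'b'] -> ['e', 'a', 'b']
'e': index 0 in ['e', 'a', 'b'] -> ['e', 'a', 'b']
'a': index 1 in ['e', 'a', 'b'] -> ['a', 'e', 'b']


Output: [2, 2, 1, 1, 2, 0, 2, 0, 0, 0, 1]


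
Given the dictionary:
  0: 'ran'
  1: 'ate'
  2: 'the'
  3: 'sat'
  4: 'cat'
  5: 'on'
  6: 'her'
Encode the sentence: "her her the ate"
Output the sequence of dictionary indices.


Look up each word in the dictionary:
  'her' -> 6
  'her' -> 6
  'the' -> 2
  'ate' -> 1

Encoded: [6, 6, 2, 1]


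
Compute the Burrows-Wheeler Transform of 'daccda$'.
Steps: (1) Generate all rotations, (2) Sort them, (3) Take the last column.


Rotations (sorted):
  0: $daccda -> last char: a
  1: a$daccd -> last char: d
  2: accda$d -> last char: d
  3: ccda$da -> last char: a
  4: cda$dac -> last char: c
  5: da$dacc -> last char: c
  6: daccda$ -> last char: $


BWT = addacc$


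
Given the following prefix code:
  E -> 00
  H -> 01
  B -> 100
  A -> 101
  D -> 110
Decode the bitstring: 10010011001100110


Decoding step by step:
Bits 100 -> B
Bits 100 -> B
Bits 110 -> D
Bits 01 -> H
Bits 100 -> B
Bits 110 -> D


Decoded message: BBDHBD


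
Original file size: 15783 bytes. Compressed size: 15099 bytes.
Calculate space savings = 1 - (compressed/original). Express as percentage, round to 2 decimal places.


ratio = compressed/original = 15099/15783 = 0.956662
savings = 1 - ratio = 1 - 0.956662 = 0.043338
as a percentage: 0.043338 * 100 = 4.33%

Space savings = 1 - 15099/15783 = 4.33%


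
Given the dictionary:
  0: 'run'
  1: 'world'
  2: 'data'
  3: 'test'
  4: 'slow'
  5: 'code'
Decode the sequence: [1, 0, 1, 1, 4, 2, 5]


Look up each index in the dictionary:
  1 -> 'world'
  0 -> 'run'
  1 -> 'world'
  1 -> 'world'
  4 -> 'slow'
  2 -> 'data'
  5 -> 'code'

Decoded: "world run world world slow data code"


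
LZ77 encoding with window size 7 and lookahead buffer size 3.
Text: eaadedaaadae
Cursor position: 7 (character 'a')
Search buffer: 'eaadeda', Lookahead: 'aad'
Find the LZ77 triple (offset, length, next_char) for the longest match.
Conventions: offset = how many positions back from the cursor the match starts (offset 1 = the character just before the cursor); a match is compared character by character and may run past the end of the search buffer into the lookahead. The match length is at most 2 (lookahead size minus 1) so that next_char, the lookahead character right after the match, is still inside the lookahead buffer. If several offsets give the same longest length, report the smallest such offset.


Try each offset into the search buffer:
  offset=1 (pos 6, char 'a'): match length 2
  offset=2 (pos 5, char 'd'): match length 0
  offset=3 (pos 4, char 'e'): match length 0
  offset=4 (pos 3, char 'd'): match length 0
  offset=5 (pos 2, char 'a'): match length 1
  offset=6 (pos 1, char 'a'): match length 2
  offset=7 (pos 0, char 'e'): match length 0
Longest match has length 2, found at offsets 1, 6; take the smallest, offset 1.
next_char = character at position 7 + 2 = 9 -> 'd'

Best match: offset=1, length=2 (matching 'aa' starting at position 6)
LZ77 triple: (1, 2, 'd')


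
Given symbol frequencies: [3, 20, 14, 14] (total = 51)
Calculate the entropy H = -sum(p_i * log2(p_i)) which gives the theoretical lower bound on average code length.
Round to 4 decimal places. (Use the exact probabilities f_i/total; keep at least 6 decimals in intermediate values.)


Per-symbol terms -p_i * log2(p_i) with p_i = f_i/51:
  p = 3/51 = 0.058824: log2(p) = -4.087463, -p*log2(p) = 0.240439
  p = 20/51 = 0.392157: log2(p) = -1.350497, -p*log2(p) = 0.529607
  p = 14/51 = 0.274510: log2(p) = -1.865070, -p*log2(p) = 0.511980
  p = 14/51 = 0.274510: log2(p) = -1.865070, -p*log2(p) = 0.511980
H = 0.240439 + 0.529607 + 0.511980 + 0.511980 = 1.794006

H = 1.794 bits/symbol


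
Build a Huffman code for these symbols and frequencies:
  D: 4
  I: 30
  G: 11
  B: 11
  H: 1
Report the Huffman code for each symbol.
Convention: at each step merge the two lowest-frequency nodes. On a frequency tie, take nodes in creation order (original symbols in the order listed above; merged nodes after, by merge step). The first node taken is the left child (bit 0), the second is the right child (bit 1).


Huffman tree construction:
Step 1: Merge H(1) + D(4) = 5
Step 2: Merge (H+D)(5) + G(11) = 16
Step 3: Merge B(11) + ((H+D)+G)(16) = 27
Step 4: Merge (B+((H+D)+G))(27) + I(30) = 57
Read each symbol's code off the tree from the root (left child = 0, right child = 1).

Codes:
  D: 0101 (length 4)
  I: 1 (length 1)
  G: 011 (length 3)
  B: 00 (length 2)
  H: 0100 (length 4)
Average code length: 105/57 = 1.8421 bits/symbol


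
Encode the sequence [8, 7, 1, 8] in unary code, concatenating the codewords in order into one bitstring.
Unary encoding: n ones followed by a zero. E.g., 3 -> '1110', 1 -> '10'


Encode each number as n ones followed by a terminating 0:
  8 -> 111111110 (9 bits)
  7 -> 11111110 (8 bits)
  1 -> 10 (2 bits)
  8 -> 111111110 (9 bits)
Total length = 9 + 8 + 2 + 9 = 28 bits.

Unary([8, 7, 1, 8]) = 1111111101111111010111111110 (28 bits)


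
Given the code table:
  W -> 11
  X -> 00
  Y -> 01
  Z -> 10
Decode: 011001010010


Decoding:
01 -> Y
10 -> Z
01 -> Y
01 -> Y
00 -> X
10 -> Z


Result: YZYYXZ


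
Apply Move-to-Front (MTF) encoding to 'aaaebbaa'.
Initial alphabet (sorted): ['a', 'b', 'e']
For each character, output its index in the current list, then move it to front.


MTF encoding:
'a': index 0 in ['a', 'b', 'e'] -> ['a', 'b', 'e']
'a': index 0 in ['a', 'b', 'e'] -> ['a', 'b', 'e']
'a': index 0 in ['a', 'b', 'e'] -> ['a', 'b', 'e']
'e': index 2 in ['a', 'b', 'e'] -> ['e', 'a', 'b']
'b': index 2 in ['e', 'a', 'b'] -> ['b', 'e', 'a']
'b': index 0 in ['b', 'e', 'a'] -> ['b', 'e', 'a']
'a': index 2 in ['b', 'e', 'a'] -> ['a', 'b', 'e']
'a': index 0 in ['a', 'b', 'e'] -> ['a', 'b', 'e']


Output: [0, 0, 0, 2, 2, 0, 2, 0]


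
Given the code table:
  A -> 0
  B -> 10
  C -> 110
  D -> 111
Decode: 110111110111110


Decoding:
110 -> C
111 -> D
110 -> C
111 -> D
110 -> C


Result: CDCDC


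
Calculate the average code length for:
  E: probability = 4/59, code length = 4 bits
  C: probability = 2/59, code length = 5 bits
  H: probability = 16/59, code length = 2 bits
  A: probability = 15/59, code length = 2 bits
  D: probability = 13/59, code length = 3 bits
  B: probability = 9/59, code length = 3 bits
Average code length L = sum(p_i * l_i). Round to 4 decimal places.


Weighted contributions p_i * l_i:
  E: (4/59) * 4 = 16/59
  C: (2/59) * 5 = 10/59
  H: (16/59) * 2 = 32/59
  A: (15/59) * 2 = 30/59
  D: (13/59) * 3 = 39/59
  B: (9/59) * 3 = 27/59
Sum = (16 + 10 + 32 + 30 + 39 + 27)/59 = 154/59

L = 154/59 = 2.6102 bits/symbol


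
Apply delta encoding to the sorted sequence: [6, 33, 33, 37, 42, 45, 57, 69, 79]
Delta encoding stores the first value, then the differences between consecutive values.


First value: 6
Deltas:
  33 - 6 = 27
  33 - 33 = 0
  37 - 33 = 4
  42 - 37 = 5
  45 - 42 = 3
  57 - 45 = 12
  69 - 57 = 12
  79 - 69 = 10


Delta encoded: [6, 27, 0, 4, 5, 3, 12, 12, 10]


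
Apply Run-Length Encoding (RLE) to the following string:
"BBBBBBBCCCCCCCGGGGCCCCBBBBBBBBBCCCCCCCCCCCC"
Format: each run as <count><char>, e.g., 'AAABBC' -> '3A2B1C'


Scanning runs left to right:
  i=0: run of 'B' x 7 -> '7B'
  i=7: run of 'C' x 7 -> '7C'
  i=14: run of 'G' x 4 -> '4G'
  i=18: run of 'C' x 4 -> '4C'
  i=22: run of 'B' x 9 -> '9B'
  i=31: run of 'C' x 12 -> '12C'

RLE = 7B7C4G4C9B12C


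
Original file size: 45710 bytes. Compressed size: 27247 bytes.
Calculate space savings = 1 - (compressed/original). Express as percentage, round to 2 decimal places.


ratio = compressed/original = 27247/45710 = 0.596084
savings = 1 - ratio = 1 - 0.596084 = 0.403916
as a percentage: 0.403916 * 100 = 40.39%

Space savings = 1 - 27247/45710 = 40.39%


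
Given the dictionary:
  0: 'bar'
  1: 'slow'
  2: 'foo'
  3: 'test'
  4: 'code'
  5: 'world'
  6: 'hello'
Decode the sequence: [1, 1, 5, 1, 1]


Look up each index in the dictionary:
  1 -> 'slow'
  1 -> 'slow'
  5 -> 'world'
  1 -> 'slow'
  1 -> 'slow'

Decoded: "slow slow world slow slow"


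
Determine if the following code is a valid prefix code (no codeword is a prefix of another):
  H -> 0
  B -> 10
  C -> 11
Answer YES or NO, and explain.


Checking each pair (does one codeword prefix another?):
  H='0' vs B='10': no prefix
  H='0' vs C='11': no prefix
  B='10' vs H='0': no prefix
  B='10' vs C='11': no prefix
  C='11' vs H='0': no prefix
  C='11' vs B='10': no prefix
No violation found over all pairs.

YES -- this is a valid prefix code. No codeword is a prefix of any other codeword.


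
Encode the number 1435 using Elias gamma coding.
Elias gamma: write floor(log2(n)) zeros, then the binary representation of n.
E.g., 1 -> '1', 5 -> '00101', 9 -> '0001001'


num_bits = floor(log2(1435)) + 1 = 11
leading_zeros = num_bits - 1 = 10
binary(1435) = 10110011011

Elias gamma(1435) = '0000000000' + '10110011011' = 000000000010110011011 (21 bits)


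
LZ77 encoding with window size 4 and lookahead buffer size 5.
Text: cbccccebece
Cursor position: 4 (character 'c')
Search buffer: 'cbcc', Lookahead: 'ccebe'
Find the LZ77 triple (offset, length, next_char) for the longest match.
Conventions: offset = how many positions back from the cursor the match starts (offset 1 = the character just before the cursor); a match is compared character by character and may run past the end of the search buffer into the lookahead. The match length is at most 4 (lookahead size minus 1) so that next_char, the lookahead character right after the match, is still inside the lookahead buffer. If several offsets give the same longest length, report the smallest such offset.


Try each offset into the search buffer:
  offset=1 (pos 3, char 'c'): match length 2
  offset=2 (pos 2, char 'c'): match length 2
  offset=3 (pos 1, char 'b'): match length 0
  offset=4 (pos 0, char 'c'): match length 1
Longest match has length 2, found at offsets 1, 2; take the smallest, offset 1.
next_char = character at position 4 + 2 = 6 -> 'e'

Best match: offset=1, length=2 (matching 'cc' starting at position 3)
LZ77 triple: (1, 2, 'e')


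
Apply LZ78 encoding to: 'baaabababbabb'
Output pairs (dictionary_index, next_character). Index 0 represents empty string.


LZ78 encoding steps:
Dictionary: {0: ''}
Step 1: w='' (idx 0), next='b' -> output (0, 'b'), add 'b' as idx 1
Step 2: w='' (idx 0), next='a' -> output (0, 'a'), add 'a' as idx 2
Step 3: w='a' (idx 2), next='a' -> output (2, 'a'), add 'aa' as idx 3
Step 4: w='b' (idx 1), next='a' -> output (1, 'a'), add 'ba' as idx 4
Step 5: w='ba' (idx 4), next='b' -> output (4, 'b'), add 'bab' as idx 5
Step 6: w='bab' (idx 5), next='b' -> output (5, 'b'), add 'babb' as idx 6


Encoded: [(0, 'b'), (0, 'a'), (2, 'a'), (1, 'a'), (4, 'b'), (5, 'b')]


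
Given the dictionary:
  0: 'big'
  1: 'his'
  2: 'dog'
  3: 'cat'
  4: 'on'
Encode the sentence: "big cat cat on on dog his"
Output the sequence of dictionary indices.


Look up each word in the dictionary:
  'big' -> 0
  'cat' -> 3
  'cat' -> 3
  'on' -> 4
  'on' -> 4
  'dog' -> 2
  'his' -> 1

Encoded: [0, 3, 3, 4, 4, 2, 1]


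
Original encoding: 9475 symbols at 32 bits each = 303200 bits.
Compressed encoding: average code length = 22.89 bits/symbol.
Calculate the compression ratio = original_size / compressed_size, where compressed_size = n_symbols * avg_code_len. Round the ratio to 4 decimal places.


original_size = n_symbols * orig_bits = 9475 * 32 = 303200 bits
compressed_size = n_symbols * avg_code_len = 9475 * 22.89 = 216882.75 bits
ratio = original_size / compressed_size = 303200 / 216882.75 = 1.398

Compression ratio = 1.398


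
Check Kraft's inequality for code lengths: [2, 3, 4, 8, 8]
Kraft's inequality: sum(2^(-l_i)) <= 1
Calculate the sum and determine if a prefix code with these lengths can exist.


Sum = 2^(-2) + 2^(-3) + 2^(-4) + 2^(-8) + 2^(-8)
    = 0.25 + 0.125 + 0.0625 + 0.00390625 + 0.00390625
    = 114/256 = 0.4453125
Since 0.4453125 <= 1, Kraft's inequality IS satisfied.
A prefix code with these lengths CAN exist.

Kraft sum = 0.4453125. Satisfied.


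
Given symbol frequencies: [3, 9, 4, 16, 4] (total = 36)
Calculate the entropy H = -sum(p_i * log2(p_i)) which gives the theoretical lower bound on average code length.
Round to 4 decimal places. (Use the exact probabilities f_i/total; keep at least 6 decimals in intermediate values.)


Per-symbol terms -p_i * log2(p_i) with p_i = f_i/36:
  p = 3/36 = 0.083333: log2(p) = -3.584963, -p*log2(p) = 0.298747
  p = 9/36 = 0.250000: log2(p) = -2.000000, -p*log2(p) = 0.500000
  p = 4/36 = 0.111111: log2(p) = -3.169925, -p*log2(p) = 0.352214
  p = 16/36 = 0.444444: log2(p) = -1.169925, -p*log2(p) = 0.519967
  p = 4/36 = 0.111111: log2(p) = -3.169925, -p*log2(p) = 0.352214
H = 0.298747 + 0.500000 + 0.352214 + 0.519967 + 0.352214 = 2.023142

H = 2.0231 bits/symbol


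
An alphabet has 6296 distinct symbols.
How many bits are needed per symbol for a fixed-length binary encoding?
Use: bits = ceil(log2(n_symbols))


log2(6296) = 12.6202
Bracket: 2^12 = 4096 < 6296 <= 2^13 = 8192
So ceil(log2(6296)) = 13

bits = ceil(log2(6296)) = ceil(12.6202) = 13 bits


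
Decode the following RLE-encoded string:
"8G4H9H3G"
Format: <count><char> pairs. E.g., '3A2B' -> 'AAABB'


Expanding each <count><char> pair:
  8G -> 'GGGGGGGG'
  4H -> 'HHHH'
  9H -> 'HHHHHHHHH'
  3G -> 'GGG'

Decoded = GGGGGGGGHHHHHHHHHHHHHGGG


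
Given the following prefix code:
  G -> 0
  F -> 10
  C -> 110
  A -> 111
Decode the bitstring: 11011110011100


Decoding step by step:
Bits 110 -> C
Bits 111 -> A
Bits 10 -> F
Bits 0 -> G
Bits 111 -> A
Bits 0 -> G
Bits 0 -> G


Decoded message: CAFGAGG


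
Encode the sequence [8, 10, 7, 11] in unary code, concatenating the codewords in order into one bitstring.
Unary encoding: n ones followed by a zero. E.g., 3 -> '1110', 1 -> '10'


Encode each number as n ones followed by a terminating 0:
  8 -> 111111110 (9 bits)
  10 -> 11111111110 (11 bits)
  7 -> 11111110 (8 bits)
  11 -> 111111111110 (12 bits)
Total length = 9 + 11 + 8 + 12 = 40 bits.

Unary([8, 10, 7, 11]) = 1111111101111111111011111110111111111110 (40 bits)


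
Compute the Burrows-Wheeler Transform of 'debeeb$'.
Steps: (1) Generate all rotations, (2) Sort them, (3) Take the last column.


Rotations (sorted):
  0: $debeeb -> last char: b
  1: b$debee -> last char: e
  2: beeb$de -> last char: e
  3: debeeb$ -> last char: $
  4: eb$debe -> last char: e
  5: ebeeb$d -> last char: d
  6: eeb$deb -> last char: b


BWT = bee$edb
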